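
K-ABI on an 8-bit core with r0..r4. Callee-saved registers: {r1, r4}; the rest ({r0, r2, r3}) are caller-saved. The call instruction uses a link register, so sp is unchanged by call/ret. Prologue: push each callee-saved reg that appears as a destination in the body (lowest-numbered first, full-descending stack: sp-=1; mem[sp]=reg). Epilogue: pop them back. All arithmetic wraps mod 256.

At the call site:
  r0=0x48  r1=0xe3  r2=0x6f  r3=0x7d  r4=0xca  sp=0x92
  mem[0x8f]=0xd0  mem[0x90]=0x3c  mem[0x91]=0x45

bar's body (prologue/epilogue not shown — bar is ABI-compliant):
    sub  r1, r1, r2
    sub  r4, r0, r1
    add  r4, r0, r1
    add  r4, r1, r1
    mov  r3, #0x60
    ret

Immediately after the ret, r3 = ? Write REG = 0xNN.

prologue: push r1 -> mem[0x91]=0xe3, sp=0x91
prologue: push r4 -> mem[0x90]=0xca, sp=0x90
body[0] sub  r1, r1, r2 -> r1=0x74
body[1] sub  r4, r0, r1 -> r4=0xd4
body[2] add  r4, r0, r1 -> r4=0xbc
body[3] add  r4, r1, r1 -> r4=0xe8
body[4] mov  r3, #0x60 -> r3=0x60
epilogue: pop r4=0xca, sp=0x91
epilogue: pop r1=0xe3, sp=0x92
r3 is caller-saved -> body value

REG = 0x60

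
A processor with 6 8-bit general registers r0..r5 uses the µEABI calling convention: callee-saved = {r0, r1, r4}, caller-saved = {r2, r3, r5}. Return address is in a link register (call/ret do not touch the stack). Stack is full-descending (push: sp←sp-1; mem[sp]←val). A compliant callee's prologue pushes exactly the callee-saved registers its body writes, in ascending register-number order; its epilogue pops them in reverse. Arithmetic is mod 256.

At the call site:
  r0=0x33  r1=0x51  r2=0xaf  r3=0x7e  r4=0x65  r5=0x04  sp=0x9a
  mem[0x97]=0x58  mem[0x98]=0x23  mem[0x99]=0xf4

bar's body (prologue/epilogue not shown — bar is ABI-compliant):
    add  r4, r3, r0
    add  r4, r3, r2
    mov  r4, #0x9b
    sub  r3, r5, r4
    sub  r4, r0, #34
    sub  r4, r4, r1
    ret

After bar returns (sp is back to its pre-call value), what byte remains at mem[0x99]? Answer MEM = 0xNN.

MEM = 0x65

prologue: push r4 -> mem[0x99]=0x65, sp=0x99
body[0] add  r4, r3, r0 -> r4=0xb1
body[1] add  r4, r3, r2 -> r4=0x2d
body[2] mov  r4, #0x9b -> r4=0x9b
body[3] sub  r3, r5, r4 -> r3=0x69
body[4] sub  r4, r0, #34 -> r4=0x11
body[5] sub  r4, r4, r1 -> r4=0xc0
epilogue: pop r4=0x65, sp=0x9a
prologue pushed ['r4'] at ['0x99']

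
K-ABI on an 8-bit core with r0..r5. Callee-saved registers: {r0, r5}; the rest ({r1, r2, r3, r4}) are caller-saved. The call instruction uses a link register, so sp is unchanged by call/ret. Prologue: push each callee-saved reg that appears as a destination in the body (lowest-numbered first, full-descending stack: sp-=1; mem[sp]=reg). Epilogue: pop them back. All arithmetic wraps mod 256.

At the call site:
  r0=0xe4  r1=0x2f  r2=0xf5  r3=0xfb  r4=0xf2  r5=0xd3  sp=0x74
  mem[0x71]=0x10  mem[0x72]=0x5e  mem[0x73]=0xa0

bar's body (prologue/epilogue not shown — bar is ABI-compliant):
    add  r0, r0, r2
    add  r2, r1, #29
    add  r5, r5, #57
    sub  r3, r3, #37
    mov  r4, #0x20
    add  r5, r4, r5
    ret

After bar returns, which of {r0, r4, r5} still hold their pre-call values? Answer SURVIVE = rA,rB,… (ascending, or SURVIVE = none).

SURVIVE = r0,r5

prologue: push r0 -> mem[0x73]=0xe4, sp=0x73
prologue: push r5 -> mem[0x72]=0xd3, sp=0x72
body[0] add  r0, r0, r2 -> r0=0xd9
body[1] add  r2, r1, #29 -> r2=0x4c
body[2] add  r5, r5, #57 -> r5=0x0c
body[3] sub  r3, r3, #37 -> r3=0xd6
body[4] mov  r4, #0x20 -> r4=0x20
body[5] add  r5, r4, r5 -> r5=0x2c
epilogue: pop r5=0xd3, sp=0x73
epilogue: pop r0=0xe4, sp=0x74
r0: callee-saved, written=True
r4: caller-saved, written=True
r5: callee-saved, written=True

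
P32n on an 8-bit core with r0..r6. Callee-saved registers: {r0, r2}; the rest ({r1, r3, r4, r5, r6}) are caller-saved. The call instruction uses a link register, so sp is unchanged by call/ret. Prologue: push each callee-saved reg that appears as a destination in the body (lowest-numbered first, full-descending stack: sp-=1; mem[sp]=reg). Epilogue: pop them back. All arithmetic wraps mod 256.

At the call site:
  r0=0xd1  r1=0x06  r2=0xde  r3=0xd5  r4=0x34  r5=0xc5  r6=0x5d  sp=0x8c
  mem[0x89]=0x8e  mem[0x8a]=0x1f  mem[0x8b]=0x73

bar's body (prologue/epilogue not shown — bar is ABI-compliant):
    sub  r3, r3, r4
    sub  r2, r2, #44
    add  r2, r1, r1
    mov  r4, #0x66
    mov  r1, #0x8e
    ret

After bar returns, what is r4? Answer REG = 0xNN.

REG = 0x66

prologue: push r2 → mem[0x8b]=0xde, sp=0x8b
body[0] sub  r3, r3, r4 → r3=0xa1
body[1] sub  r2, r2, #44 → r2=0xb2
body[2] add  r2, r1, r1 → r2=0x0c
body[3] mov  r4, #0x66 → r4=0x66
body[4] mov  r1, #0x8e → r1=0x8e
epilogue: pop r2=0xde, sp=0x8c
r4 is caller-saved → body value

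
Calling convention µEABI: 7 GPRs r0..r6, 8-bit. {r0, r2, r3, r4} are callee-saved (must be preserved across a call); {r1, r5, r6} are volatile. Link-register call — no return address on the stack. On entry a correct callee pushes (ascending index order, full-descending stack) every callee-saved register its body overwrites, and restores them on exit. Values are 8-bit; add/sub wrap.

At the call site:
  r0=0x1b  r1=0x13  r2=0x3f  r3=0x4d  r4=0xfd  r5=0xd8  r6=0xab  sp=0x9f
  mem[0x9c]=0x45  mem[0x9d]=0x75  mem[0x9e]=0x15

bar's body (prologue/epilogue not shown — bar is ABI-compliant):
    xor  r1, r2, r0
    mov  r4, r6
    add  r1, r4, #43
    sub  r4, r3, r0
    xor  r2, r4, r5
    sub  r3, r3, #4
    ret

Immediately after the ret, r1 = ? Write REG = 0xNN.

prologue: push r2 -> mem[0x9e]=0x3f, sp=0x9e
prologue: push r3 -> mem[0x9d]=0x4d, sp=0x9d
prologue: push r4 -> mem[0x9c]=0xfd, sp=0x9c
body[0] xor  r1, r2, r0 -> r1=0x24
body[1] mov  r4, r6 -> r4=0xab
body[2] add  r1, r4, #43 -> r1=0xd6
body[3] sub  r4, r3, r0 -> r4=0x32
body[4] xor  r2, r4, r5 -> r2=0xea
body[5] sub  r3, r3, #4 -> r3=0x49
epilogue: pop r4=0xfd, sp=0x9d
epilogue: pop r3=0x4d, sp=0x9e
epilogue: pop r2=0x3f, sp=0x9f
r1 is caller-saved -> body value

REG = 0xd6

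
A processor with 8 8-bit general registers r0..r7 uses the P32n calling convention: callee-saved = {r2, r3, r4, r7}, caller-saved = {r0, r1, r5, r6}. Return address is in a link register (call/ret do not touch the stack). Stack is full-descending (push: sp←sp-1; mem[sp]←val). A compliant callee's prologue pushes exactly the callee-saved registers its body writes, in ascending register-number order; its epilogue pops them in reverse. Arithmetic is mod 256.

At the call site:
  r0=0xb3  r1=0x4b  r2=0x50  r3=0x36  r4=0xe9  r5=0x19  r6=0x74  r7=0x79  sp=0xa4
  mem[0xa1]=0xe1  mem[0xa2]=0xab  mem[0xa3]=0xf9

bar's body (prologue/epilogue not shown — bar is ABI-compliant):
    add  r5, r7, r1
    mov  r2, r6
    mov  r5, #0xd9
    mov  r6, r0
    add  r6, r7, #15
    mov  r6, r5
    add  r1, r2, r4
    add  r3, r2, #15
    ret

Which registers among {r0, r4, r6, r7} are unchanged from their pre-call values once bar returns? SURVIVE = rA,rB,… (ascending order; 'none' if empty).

prologue: push r2 -> mem[0xa3]=0x50, sp=0xa3
prologue: push r3 -> mem[0xa2]=0x36, sp=0xa2
body[0] add  r5, r7, r1 -> r5=0xc4
body[1] mov  r2, r6 -> r2=0x74
body[2] mov  r5, #0xd9 -> r5=0xd9
body[3] mov  r6, r0 -> r6=0xb3
body[4] add  r6, r7, #15 -> r6=0x88
body[5] mov  r6, r5 -> r6=0xd9
body[6] add  r1, r2, r4 -> r1=0x5d
body[7] add  r3, r2, #15 -> r3=0x83
epilogue: pop r3=0x36, sp=0xa3
epilogue: pop r2=0x50, sp=0xa4
r0: caller-saved, written=False
r4: callee-saved, written=False
r6: caller-saved, written=True
r7: callee-saved, written=False

SURVIVE = r0,r4,r7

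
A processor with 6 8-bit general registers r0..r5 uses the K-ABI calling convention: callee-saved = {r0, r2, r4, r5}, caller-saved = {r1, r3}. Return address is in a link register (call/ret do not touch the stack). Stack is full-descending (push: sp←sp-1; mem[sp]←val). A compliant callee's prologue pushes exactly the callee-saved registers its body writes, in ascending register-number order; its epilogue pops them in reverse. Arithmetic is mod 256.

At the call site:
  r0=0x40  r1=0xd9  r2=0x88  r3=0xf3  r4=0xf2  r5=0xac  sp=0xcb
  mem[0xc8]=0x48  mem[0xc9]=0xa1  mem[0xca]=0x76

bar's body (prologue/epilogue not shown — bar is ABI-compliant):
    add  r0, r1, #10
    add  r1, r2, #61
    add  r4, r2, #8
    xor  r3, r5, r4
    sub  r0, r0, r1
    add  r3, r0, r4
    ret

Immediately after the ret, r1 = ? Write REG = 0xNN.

REG = 0xc5

prologue: push r0 → mem[0xca]=0x40, sp=0xca
prologue: push r4 → mem[0xc9]=0xf2, sp=0xc9
body[0] add  r0, r1, #10 → r0=0xe3
body[1] add  r1, r2, #61 → r1=0xc5
body[2] add  r4, r2, #8 → r4=0x90
body[3] xor  r3, r5, r4 → r3=0x3c
body[4] sub  r0, r0, r1 → r0=0x1e
body[5] add  r3, r0, r4 → r3=0xae
epilogue: pop r4=0xf2, sp=0xca
epilogue: pop r0=0x40, sp=0xcb
r1 is caller-saved → body value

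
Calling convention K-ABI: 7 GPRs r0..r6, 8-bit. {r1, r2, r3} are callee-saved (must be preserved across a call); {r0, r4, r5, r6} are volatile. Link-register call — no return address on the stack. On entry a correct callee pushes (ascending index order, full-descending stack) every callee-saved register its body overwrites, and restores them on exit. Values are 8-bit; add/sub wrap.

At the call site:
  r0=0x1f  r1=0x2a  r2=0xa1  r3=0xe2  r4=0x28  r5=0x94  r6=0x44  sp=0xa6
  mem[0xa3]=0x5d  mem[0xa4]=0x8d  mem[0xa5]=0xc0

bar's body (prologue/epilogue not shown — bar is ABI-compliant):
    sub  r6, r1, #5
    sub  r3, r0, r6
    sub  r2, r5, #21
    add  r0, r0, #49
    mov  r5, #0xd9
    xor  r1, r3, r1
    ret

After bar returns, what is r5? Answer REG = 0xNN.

REG = 0xd9

prologue: push r1 -> mem[0xa5]=0x2a, sp=0xa5
prologue: push r2 -> mem[0xa4]=0xa1, sp=0xa4
prologue: push r3 -> mem[0xa3]=0xe2, sp=0xa3
body[0] sub  r6, r1, #5 -> r6=0x25
body[1] sub  r3, r0, r6 -> r3=0xfa
body[2] sub  r2, r5, #21 -> r2=0x7f
body[3] add  r0, r0, #49 -> r0=0x50
body[4] mov  r5, #0xd9 -> r5=0xd9
body[5] xor  r1, r3, r1 -> r1=0xd0
epilogue: pop r3=0xe2, sp=0xa4
epilogue: pop r2=0xa1, sp=0xa5
epilogue: pop r1=0x2a, sp=0xa6
r5 is caller-saved -> body value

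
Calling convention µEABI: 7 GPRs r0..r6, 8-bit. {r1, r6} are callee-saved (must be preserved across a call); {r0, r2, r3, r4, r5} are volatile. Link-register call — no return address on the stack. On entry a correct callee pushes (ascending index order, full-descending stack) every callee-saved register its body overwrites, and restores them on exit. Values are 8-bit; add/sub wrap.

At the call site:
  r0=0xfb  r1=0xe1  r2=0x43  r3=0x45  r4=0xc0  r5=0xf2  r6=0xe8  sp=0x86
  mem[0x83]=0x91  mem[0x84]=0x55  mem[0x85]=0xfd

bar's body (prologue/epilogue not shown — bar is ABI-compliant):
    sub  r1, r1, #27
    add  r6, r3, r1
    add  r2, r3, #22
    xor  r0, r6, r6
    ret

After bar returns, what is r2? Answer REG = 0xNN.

REG = 0x5b

prologue: push r1 → mem[0x85]=0xe1, sp=0x85
prologue: push r6 → mem[0x84]=0xe8, sp=0x84
body[0] sub  r1, r1, #27 → r1=0xc6
body[1] add  r6, r3, r1 → r6=0x0b
body[2] add  r2, r3, #22 → r2=0x5b
body[3] xor  r0, r6, r6 → r0=0x00
epilogue: pop r6=0xe8, sp=0x85
epilogue: pop r1=0xe1, sp=0x86
r2 is caller-saved → body value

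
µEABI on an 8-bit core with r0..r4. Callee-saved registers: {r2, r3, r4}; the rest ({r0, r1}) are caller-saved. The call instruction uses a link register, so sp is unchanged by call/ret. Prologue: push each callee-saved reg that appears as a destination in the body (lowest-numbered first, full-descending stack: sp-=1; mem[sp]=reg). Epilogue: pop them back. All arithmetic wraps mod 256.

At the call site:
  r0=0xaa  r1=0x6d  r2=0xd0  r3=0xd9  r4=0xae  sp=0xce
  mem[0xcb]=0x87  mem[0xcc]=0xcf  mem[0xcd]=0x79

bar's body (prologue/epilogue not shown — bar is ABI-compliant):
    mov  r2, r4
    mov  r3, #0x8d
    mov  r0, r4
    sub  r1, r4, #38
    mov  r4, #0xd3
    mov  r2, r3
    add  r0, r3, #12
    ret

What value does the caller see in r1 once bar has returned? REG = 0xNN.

REG = 0x88

prologue: push r2 → mem[0xcd]=0xd0, sp=0xcd
prologue: push r3 → mem[0xcc]=0xd9, sp=0xcc
prologue: push r4 → mem[0xcb]=0xae, sp=0xcb
body[0] mov  r2, r4 → r2=0xae
body[1] mov  r3, #0x8d → r3=0x8d
body[2] mov  r0, r4 → r0=0xae
body[3] sub  r1, r4, #38 → r1=0x88
body[4] mov  r4, #0xd3 → r4=0xd3
body[5] mov  r2, r3 → r2=0x8d
body[6] add  r0, r3, #12 → r0=0x99
epilogue: pop r4=0xae, sp=0xcc
epilogue: pop r3=0xd9, sp=0xcd
epilogue: pop r2=0xd0, sp=0xce
r1 is caller-saved → body value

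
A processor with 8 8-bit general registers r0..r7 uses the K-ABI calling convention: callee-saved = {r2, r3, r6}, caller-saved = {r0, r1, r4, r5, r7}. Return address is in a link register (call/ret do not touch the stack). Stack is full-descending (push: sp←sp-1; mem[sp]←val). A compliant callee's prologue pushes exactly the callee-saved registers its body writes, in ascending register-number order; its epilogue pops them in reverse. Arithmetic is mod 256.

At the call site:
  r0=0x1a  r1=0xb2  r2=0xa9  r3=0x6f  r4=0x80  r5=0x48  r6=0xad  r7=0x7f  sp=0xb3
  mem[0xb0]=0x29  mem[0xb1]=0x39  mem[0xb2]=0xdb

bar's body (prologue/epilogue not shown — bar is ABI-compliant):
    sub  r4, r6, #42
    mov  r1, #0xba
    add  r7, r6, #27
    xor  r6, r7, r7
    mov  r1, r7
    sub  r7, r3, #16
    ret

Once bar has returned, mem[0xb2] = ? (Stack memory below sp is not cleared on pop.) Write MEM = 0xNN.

prologue: push r6 → mem[0xb2]=0xad, sp=0xb2
body[0] sub  r4, r6, #42 → r4=0x83
body[1] mov  r1, #0xba → r1=0xba
body[2] add  r7, r6, #27 → r7=0xc8
body[3] xor  r6, r7, r7 → r6=0x00
body[4] mov  r1, r7 → r1=0xc8
body[5] sub  r7, r3, #16 → r7=0x5f
epilogue: pop r6=0xad, sp=0xb3
prologue pushed ['r6'] at ['0xb2']

MEM = 0xad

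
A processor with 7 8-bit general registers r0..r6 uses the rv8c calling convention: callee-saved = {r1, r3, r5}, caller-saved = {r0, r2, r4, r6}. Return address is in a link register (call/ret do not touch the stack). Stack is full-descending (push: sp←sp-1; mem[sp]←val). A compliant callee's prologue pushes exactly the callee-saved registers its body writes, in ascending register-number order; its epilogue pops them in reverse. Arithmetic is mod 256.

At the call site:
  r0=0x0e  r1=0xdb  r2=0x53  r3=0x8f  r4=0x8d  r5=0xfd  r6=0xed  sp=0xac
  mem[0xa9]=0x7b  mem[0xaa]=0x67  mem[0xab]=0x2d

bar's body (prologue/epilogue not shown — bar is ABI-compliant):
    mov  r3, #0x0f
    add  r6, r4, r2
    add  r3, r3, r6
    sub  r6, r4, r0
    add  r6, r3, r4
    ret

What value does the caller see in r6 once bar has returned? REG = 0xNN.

REG = 0x7c

prologue: push r3 → mem[0xab]=0x8f, sp=0xab
body[0] mov  r3, #0x0f → r3=0x0f
body[1] add  r6, r4, r2 → r6=0xe0
body[2] add  r3, r3, r6 → r3=0xef
body[3] sub  r6, r4, r0 → r6=0x7f
body[4] add  r6, r3, r4 → r6=0x7c
epilogue: pop r3=0x8f, sp=0xac
r6 is caller-saved → body value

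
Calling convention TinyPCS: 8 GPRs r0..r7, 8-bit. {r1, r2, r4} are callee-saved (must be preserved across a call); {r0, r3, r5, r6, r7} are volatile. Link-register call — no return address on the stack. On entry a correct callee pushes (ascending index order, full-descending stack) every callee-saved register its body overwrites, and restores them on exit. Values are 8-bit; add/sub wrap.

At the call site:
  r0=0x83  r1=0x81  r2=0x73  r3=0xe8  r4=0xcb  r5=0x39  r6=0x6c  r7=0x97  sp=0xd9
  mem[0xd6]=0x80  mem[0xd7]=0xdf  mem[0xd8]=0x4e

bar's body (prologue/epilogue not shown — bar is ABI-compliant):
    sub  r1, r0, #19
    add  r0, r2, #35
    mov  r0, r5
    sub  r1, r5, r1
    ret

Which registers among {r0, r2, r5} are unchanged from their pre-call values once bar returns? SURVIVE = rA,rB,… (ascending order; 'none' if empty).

SURVIVE = r2,r5

prologue: push r1 -> mem[0xd8]=0x81, sp=0xd8
body[0] sub  r1, r0, #19 -> r1=0x70
body[1] add  r0, r2, #35 -> r0=0x96
body[2] mov  r0, r5 -> r0=0x39
body[3] sub  r1, r5, r1 -> r1=0xc9
epilogue: pop r1=0x81, sp=0xd9
r0: caller-saved, written=True
r2: callee-saved, written=False
r5: caller-saved, written=False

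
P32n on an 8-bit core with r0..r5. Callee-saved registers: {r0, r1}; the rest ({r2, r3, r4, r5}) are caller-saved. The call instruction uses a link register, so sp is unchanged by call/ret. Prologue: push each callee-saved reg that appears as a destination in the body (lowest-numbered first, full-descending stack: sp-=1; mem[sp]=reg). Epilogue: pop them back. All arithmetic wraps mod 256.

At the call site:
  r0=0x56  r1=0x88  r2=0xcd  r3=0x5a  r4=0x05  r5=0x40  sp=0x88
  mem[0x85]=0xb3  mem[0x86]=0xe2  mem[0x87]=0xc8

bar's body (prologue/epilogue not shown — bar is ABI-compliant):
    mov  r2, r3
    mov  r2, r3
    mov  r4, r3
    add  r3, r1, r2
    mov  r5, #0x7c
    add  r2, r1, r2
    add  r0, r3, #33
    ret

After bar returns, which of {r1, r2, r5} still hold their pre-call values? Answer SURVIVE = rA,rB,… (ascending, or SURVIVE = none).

SURVIVE = r1

prologue: push r0 -> mem[0x87]=0x56, sp=0x87
body[0] mov  r2, r3 -> r2=0x5a
body[1] mov  r2, r3 -> r2=0x5a
body[2] mov  r4, r3 -> r4=0x5a
body[3] add  r3, r1, r2 -> r3=0xe2
body[4] mov  r5, #0x7c -> r5=0x7c
body[5] add  r2, r1, r2 -> r2=0xe2
body[6] add  r0, r3, #33 -> r0=0x03
epilogue: pop r0=0x56, sp=0x88
r1: callee-saved, written=False
r2: caller-saved, written=True
r5: caller-saved, written=True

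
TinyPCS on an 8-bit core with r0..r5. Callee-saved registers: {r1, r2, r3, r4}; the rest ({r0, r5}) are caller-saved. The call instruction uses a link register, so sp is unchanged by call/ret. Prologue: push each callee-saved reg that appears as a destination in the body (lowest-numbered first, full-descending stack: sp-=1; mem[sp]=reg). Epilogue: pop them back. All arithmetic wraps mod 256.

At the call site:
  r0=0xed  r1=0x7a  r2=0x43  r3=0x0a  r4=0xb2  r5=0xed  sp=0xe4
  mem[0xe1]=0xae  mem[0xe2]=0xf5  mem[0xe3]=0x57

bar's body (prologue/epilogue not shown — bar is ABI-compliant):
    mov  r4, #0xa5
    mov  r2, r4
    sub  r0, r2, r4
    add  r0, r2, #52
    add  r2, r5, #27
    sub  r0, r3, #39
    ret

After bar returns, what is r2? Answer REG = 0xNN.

prologue: push r2 → mem[0xe3]=0x43, sp=0xe3
prologue: push r4 → mem[0xe2]=0xb2, sp=0xe2
body[0] mov  r4, #0xa5 → r4=0xa5
body[1] mov  r2, r4 → r2=0xa5
body[2] sub  r0, r2, r4 → r0=0x00
body[3] add  r0, r2, #52 → r0=0xd9
body[4] add  r2, r5, #27 → r2=0x08
body[5] sub  r0, r3, #39 → r0=0xe3
epilogue: pop r4=0xb2, sp=0xe3
epilogue: pop r2=0x43, sp=0xe4
r2 is callee-saved → restored

REG = 0x43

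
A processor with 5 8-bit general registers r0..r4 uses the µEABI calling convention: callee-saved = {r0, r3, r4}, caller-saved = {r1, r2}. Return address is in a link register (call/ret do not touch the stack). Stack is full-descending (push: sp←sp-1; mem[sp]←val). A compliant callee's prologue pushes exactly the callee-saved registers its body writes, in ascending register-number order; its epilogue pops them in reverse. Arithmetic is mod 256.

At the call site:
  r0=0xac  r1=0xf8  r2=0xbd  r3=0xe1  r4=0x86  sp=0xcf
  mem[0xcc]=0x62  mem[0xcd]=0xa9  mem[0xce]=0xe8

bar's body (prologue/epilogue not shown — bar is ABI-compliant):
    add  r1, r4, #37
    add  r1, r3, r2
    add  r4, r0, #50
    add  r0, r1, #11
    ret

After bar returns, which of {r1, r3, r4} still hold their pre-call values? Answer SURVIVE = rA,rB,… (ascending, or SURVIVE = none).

SURVIVE = r3,r4

prologue: push r0 → mem[0xce]=0xac, sp=0xce
prologue: push r4 → mem[0xcd]=0x86, sp=0xcd
body[0] add  r1, r4, #37 → r1=0xab
body[1] add  r1, r3, r2 → r1=0x9e
body[2] add  r4, r0, #50 → r4=0xde
body[3] add  r0, r1, #11 → r0=0xa9
epilogue: pop r4=0x86, sp=0xce
epilogue: pop r0=0xac, sp=0xcf
r1: caller-saved, written=True
r3: callee-saved, written=False
r4: callee-saved, written=True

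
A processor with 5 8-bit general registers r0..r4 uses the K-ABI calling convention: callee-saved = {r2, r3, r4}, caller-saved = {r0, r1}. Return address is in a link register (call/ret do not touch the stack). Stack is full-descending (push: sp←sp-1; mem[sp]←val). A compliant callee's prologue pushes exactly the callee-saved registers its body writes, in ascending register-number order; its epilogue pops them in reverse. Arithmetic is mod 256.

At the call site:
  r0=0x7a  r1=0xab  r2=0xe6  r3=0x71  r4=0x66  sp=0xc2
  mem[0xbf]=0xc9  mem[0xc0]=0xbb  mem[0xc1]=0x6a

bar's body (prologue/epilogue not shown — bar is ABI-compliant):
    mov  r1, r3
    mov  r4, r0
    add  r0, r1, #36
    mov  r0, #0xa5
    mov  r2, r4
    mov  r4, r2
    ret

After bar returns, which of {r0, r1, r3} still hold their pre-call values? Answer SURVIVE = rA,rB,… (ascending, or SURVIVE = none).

SURVIVE = r3

prologue: push r2 → mem[0xc1]=0xe6, sp=0xc1
prologue: push r4 → mem[0xc0]=0x66, sp=0xc0
body[0] mov  r1, r3 → r1=0x71
body[1] mov  r4, r0 → r4=0x7a
body[2] add  r0, r1, #36 → r0=0x95
body[3] mov  r0, #0xa5 → r0=0xa5
body[4] mov  r2, r4 → r2=0x7a
body[5] mov  r4, r2 → r4=0x7a
epilogue: pop r4=0x66, sp=0xc1
epilogue: pop r2=0xe6, sp=0xc2
r0: caller-saved, written=True
r1: caller-saved, written=True
r3: callee-saved, written=False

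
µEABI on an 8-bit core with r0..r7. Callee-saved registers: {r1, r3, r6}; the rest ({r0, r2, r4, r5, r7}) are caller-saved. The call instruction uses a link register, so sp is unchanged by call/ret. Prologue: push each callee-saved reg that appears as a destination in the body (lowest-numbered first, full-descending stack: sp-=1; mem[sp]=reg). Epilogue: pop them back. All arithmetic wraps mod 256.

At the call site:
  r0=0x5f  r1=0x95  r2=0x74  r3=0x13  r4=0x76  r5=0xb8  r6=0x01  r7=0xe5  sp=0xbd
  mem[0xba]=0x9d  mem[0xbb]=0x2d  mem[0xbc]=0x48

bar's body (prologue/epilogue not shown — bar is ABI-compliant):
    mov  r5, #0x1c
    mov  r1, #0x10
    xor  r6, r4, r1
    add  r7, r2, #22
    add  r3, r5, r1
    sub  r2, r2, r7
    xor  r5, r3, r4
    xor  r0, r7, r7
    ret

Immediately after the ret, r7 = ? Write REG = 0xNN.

prologue: push r1 -> mem[0xbc]=0x95, sp=0xbc
prologue: push r3 -> mem[0xbb]=0x13, sp=0xbb
prologue: push r6 -> mem[0xba]=0x01, sp=0xba
body[0] mov  r5, #0x1c -> r5=0x1c
body[1] mov  r1, #0x10 -> r1=0x10
body[2] xor  r6, r4, r1 -> r6=0x66
body[3] add  r7, r2, #22 -> r7=0x8a
body[4] add  r3, r5, r1 -> r3=0x2c
body[5] sub  r2, r2, r7 -> r2=0xea
body[6] xor  r5, r3, r4 -> r5=0x5a
body[7] xor  r0, r7, r7 -> r0=0x00
epilogue: pop r6=0x01, sp=0xbb
epilogue: pop r3=0x13, sp=0xbc
epilogue: pop r1=0x95, sp=0xbd
r7 is caller-saved -> body value

REG = 0x8a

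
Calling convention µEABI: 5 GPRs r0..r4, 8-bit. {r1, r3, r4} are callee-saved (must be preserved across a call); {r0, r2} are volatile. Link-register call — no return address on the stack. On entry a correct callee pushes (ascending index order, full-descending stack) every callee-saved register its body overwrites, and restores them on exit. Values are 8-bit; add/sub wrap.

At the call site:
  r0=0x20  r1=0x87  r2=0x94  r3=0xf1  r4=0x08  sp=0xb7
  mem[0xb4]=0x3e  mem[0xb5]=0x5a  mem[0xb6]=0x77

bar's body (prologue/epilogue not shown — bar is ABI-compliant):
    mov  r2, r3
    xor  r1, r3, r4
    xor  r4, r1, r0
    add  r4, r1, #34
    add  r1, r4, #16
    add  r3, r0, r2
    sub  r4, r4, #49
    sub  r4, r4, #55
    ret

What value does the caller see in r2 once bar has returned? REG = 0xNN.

prologue: push r1 → mem[0xb6]=0x87, sp=0xb6
prologue: push r3 → mem[0xb5]=0xf1, sp=0xb5
prologue: push r4 → mem[0xb4]=0x08, sp=0xb4
body[0] mov  r2, r3 → r2=0xf1
body[1] xor  r1, r3, r4 → r1=0xf9
body[2] xor  r4, r1, r0 → r4=0xd9
body[3] add  r4, r1, #34 → r4=0x1b
body[4] add  r1, r4, #16 → r1=0x2b
body[5] add  r3, r0, r2 → r3=0x11
body[6] sub  r4, r4, #49 → r4=0xea
body[7] sub  r4, r4, #55 → r4=0xb3
epilogue: pop r4=0x08, sp=0xb5
epilogue: pop r3=0xf1, sp=0xb6
epilogue: pop r1=0x87, sp=0xb7
r2 is caller-saved → body value

REG = 0xf1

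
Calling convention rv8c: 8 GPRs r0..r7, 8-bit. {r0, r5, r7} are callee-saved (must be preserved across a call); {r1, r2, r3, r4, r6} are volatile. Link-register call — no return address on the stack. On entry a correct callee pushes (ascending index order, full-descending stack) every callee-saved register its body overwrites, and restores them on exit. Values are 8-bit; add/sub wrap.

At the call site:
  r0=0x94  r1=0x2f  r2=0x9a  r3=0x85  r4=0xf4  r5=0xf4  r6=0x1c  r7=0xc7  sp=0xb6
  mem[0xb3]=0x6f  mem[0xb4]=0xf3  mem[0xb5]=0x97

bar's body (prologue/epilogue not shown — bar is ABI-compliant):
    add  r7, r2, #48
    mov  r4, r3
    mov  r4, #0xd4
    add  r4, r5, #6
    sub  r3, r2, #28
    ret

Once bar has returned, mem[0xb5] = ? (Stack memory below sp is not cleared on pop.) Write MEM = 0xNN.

MEM = 0xc7

prologue: push r7 -> mem[0xb5]=0xc7, sp=0xb5
body[0] add  r7, r2, #48 -> r7=0xca
body[1] mov  r4, r3 -> r4=0x85
body[2] mov  r4, #0xd4 -> r4=0xd4
body[3] add  r4, r5, #6 -> r4=0xfa
body[4] sub  r3, r2, #28 -> r3=0x7e
epilogue: pop r7=0xc7, sp=0xb6
prologue pushed ['r7'] at ['0xb5']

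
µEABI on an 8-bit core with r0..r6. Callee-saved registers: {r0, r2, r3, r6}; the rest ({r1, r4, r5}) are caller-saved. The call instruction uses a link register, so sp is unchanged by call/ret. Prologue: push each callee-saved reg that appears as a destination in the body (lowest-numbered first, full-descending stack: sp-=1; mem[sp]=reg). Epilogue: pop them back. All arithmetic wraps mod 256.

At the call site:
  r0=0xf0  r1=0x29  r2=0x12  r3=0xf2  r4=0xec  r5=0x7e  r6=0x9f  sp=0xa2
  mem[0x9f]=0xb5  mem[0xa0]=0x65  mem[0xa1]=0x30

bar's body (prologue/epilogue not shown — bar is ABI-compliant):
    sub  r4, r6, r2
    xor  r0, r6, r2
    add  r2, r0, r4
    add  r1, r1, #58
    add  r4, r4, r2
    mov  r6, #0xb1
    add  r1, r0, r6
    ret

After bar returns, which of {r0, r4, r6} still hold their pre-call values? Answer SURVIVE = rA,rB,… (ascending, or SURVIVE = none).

SURVIVE = r0,r6

prologue: push r0 → mem[0xa1]=0xf0, sp=0xa1
prologue: push r2 → mem[0xa0]=0x12, sp=0xa0
prologue: push r6 → mem[0x9f]=0x9f, sp=0x9f
body[0] sub  r4, r6, r2 → r4=0x8d
body[1] xor  r0, r6, r2 → r0=0x8d
body[2] add  r2, r0, r4 → r2=0x1a
body[3] add  r1, r1, #58 → r1=0x63
body[4] add  r4, r4, r2 → r4=0xa7
body[5] mov  r6, #0xb1 → r6=0xb1
body[6] add  r1, r0, r6 → r1=0x3e
epilogue: pop r6=0x9f, sp=0xa0
epilogue: pop r2=0x12, sp=0xa1
epilogue: pop r0=0xf0, sp=0xa2
r0: callee-saved, written=True
r4: caller-saved, written=True
r6: callee-saved, written=True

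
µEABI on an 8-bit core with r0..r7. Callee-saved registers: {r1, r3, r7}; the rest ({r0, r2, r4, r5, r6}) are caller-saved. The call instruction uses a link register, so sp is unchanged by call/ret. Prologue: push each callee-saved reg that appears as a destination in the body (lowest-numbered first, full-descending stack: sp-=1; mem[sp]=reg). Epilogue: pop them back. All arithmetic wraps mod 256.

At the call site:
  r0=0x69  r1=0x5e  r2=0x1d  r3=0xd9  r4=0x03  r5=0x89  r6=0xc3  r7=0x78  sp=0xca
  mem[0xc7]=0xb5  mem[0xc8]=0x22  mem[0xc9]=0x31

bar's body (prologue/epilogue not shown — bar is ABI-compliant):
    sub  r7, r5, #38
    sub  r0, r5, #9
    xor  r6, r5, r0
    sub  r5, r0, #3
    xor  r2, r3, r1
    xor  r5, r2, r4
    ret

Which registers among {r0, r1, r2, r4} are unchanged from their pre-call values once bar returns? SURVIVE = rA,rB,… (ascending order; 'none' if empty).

SURVIVE = r1,r4

prologue: push r7 -> mem[0xc9]=0x78, sp=0xc9
body[0] sub  r7, r5, #38 -> r7=0x63
body[1] sub  r0, r5, #9 -> r0=0x80
body[2] xor  r6, r5, r0 -> r6=0x09
body[3] sub  r5, r0, #3 -> r5=0x7d
body[4] xor  r2, r3, r1 -> r2=0x87
body[5] xor  r5, r2, r4 -> r5=0x84
epilogue: pop r7=0x78, sp=0xca
r0: caller-saved, written=True
r1: callee-saved, written=False
r2: caller-saved, written=True
r4: caller-saved, written=False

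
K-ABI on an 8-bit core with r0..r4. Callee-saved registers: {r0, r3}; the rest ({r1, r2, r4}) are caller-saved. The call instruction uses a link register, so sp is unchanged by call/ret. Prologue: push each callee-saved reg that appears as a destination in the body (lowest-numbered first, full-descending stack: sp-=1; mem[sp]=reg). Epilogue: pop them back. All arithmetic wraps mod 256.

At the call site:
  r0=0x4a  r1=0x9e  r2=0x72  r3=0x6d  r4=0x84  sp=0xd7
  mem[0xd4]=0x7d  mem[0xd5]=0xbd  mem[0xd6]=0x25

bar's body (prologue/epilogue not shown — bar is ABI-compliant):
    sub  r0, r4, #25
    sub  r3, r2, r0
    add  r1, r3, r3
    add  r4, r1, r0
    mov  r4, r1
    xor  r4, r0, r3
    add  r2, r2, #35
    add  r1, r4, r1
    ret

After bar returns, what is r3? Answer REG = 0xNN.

prologue: push r0 → mem[0xd6]=0x4a, sp=0xd6
prologue: push r3 → mem[0xd5]=0x6d, sp=0xd5
body[0] sub  r0, r4, #25 → r0=0x6b
body[1] sub  r3, r2, r0 → r3=0x07
body[2] add  r1, r3, r3 → r1=0x0e
body[3] add  r4, r1, r0 → r4=0x79
body[4] mov  r4, r1 → r4=0x0e
body[5] xor  r4, r0, r3 → r4=0x6c
body[6] add  r2, r2, #35 → r2=0x95
body[7] add  r1, r4, r1 → r1=0x7a
epilogue: pop r3=0x6d, sp=0xd6
epilogue: pop r0=0x4a, sp=0xd7
r3 is callee-saved → restored

REG = 0x6d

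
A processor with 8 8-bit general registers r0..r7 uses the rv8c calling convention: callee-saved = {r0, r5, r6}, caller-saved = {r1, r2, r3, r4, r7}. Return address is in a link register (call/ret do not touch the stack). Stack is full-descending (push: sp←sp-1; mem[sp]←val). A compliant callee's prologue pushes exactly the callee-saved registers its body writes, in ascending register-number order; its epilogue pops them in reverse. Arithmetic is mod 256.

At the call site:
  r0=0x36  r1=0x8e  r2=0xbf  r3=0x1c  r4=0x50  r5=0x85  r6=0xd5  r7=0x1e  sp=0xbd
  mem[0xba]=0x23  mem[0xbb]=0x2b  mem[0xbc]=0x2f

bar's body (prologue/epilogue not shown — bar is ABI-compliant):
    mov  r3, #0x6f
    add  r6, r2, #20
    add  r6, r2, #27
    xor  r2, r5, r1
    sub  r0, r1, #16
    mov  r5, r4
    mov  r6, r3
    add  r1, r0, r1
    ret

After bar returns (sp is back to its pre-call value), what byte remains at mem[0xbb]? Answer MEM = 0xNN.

prologue: push r0 → mem[0xbc]=0x36, sp=0xbc
prologue: push r5 → mem[0xbb]=0x85, sp=0xbb
prologue: push r6 → mem[0xba]=0xd5, sp=0xba
body[0] mov  r3, #0x6f → r3=0x6f
body[1] add  r6, r2, #20 → r6=0xd3
body[2] add  r6, r2, #27 → r6=0xda
body[3] xor  r2, r5, r1 → r2=0x0b
body[4] sub  r0, r1, #16 → r0=0x7e
body[5] mov  r5, r4 → r5=0x50
body[6] mov  r6, r3 → r6=0x6f
body[7] add  r1, r0, r1 → r1=0x0c
epilogue: pop r6=0xd5, sp=0xbb
epilogue: pop r5=0x85, sp=0xbc
epilogue: pop r0=0x36, sp=0xbd
prologue pushed ['r0', 'r5', 'r6'] at ['0xbc', '0xbb', '0xba']

MEM = 0x85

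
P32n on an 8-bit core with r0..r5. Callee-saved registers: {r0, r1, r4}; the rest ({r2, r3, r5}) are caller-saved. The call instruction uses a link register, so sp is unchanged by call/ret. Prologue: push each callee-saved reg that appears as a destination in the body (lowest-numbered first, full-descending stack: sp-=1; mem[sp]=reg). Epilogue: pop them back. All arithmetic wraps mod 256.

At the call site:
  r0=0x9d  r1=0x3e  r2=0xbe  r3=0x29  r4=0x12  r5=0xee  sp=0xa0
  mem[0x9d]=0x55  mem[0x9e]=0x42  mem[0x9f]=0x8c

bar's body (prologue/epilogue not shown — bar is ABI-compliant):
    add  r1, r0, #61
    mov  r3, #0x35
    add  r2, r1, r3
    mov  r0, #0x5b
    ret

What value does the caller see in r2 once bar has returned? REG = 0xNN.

prologue: push r0 -> mem[0x9f]=0x9d, sp=0x9f
prologue: push r1 -> mem[0x9e]=0x3e, sp=0x9e
body[0] add  r1, r0, #61 -> r1=0xda
body[1] mov  r3, #0x35 -> r3=0x35
body[2] add  r2, r1, r3 -> r2=0x0f
body[3] mov  r0, #0x5b -> r0=0x5b
epilogue: pop r1=0x3e, sp=0x9f
epilogue: pop r0=0x9d, sp=0xa0
r2 is caller-saved -> body value

REG = 0x0f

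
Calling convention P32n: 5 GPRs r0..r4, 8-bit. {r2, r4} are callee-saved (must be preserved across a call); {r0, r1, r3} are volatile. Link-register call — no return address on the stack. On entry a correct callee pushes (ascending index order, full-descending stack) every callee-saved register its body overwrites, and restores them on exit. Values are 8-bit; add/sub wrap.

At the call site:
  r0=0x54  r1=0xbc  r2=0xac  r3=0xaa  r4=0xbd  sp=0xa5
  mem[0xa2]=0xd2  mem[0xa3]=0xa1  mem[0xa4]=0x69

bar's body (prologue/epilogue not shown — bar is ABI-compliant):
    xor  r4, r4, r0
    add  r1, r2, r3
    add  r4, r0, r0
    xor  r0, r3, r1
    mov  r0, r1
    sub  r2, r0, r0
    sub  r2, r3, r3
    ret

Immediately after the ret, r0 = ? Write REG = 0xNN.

prologue: push r2 → mem[0xa4]=0xac, sp=0xa4
prologue: push r4 → mem[0xa3]=0xbd, sp=0xa3
body[0] xor  r4, r4, r0 → r4=0xe9
body[1] add  r1, r2, r3 → r1=0x56
body[2] add  r4, r0, r0 → r4=0xa8
body[3] xor  r0, r3, r1 → r0=0xfc
body[4] mov  r0, r1 → r0=0x56
body[5] sub  r2, r0, r0 → r2=0x00
body[6] sub  r2, r3, r3 → r2=0x00
epilogue: pop r4=0xbd, sp=0xa4
epilogue: pop r2=0xac, sp=0xa5
r0 is caller-saved → body value

REG = 0x56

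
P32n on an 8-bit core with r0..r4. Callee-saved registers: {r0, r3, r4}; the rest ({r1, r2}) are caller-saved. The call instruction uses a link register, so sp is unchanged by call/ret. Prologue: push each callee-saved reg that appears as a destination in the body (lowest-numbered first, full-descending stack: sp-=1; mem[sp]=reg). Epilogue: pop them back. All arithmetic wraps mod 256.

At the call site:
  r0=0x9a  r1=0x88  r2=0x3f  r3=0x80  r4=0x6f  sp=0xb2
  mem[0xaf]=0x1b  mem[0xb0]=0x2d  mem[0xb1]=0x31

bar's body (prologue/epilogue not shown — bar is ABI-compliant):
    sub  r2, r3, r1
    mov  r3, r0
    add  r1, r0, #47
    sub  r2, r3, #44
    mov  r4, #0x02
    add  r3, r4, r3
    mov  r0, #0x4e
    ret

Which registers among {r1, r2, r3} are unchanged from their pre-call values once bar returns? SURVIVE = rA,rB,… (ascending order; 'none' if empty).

SURVIVE = r3

prologue: push r0 → mem[0xb1]=0x9a, sp=0xb1
prologue: push r3 → mem[0xb0]=0x80, sp=0xb0
prologue: push r4 → mem[0xaf]=0x6f, sp=0xaf
body[0] sub  r2, r3, r1 → r2=0xf8
body[1] mov  r3, r0 → r3=0x9a
body[2] add  r1, r0, #47 → r1=0xc9
body[3] sub  r2, r3, #44 → r2=0x6e
body[4] mov  r4, #0x02 → r4=0x02
body[5] add  r3, r4, r3 → r3=0x9c
body[6] mov  r0, #0x4e → r0=0x4e
epilogue: pop r4=0x6f, sp=0xb0
epilogue: pop r3=0x80, sp=0xb1
epilogue: pop r0=0x9a, sp=0xb2
r1: caller-saved, written=True
r2: caller-saved, written=True
r3: callee-saved, written=True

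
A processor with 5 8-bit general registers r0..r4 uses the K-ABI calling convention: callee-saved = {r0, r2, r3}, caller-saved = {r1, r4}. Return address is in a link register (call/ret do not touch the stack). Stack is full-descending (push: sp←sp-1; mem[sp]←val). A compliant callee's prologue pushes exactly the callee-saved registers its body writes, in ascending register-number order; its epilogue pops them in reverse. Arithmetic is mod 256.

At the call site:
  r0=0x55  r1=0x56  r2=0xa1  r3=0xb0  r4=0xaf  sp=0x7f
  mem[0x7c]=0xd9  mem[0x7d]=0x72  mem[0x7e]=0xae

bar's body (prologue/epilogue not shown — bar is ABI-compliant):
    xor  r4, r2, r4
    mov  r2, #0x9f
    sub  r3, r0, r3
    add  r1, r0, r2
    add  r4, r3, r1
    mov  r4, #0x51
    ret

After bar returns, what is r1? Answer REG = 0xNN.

prologue: push r2 -> mem[0x7e]=0xa1, sp=0x7e
prologue: push r3 -> mem[0x7d]=0xb0, sp=0x7d
body[0] xor  r4, r2, r4 -> r4=0x0e
body[1] mov  r2, #0x9f -> r2=0x9f
body[2] sub  r3, r0, r3 -> r3=0xa5
body[3] add  r1, r0, r2 -> r1=0xf4
body[4] add  r4, r3, r1 -> r4=0x99
body[5] mov  r4, #0x51 -> r4=0x51
epilogue: pop r3=0xb0, sp=0x7e
epilogue: pop r2=0xa1, sp=0x7f
r1 is caller-saved -> body value

REG = 0xf4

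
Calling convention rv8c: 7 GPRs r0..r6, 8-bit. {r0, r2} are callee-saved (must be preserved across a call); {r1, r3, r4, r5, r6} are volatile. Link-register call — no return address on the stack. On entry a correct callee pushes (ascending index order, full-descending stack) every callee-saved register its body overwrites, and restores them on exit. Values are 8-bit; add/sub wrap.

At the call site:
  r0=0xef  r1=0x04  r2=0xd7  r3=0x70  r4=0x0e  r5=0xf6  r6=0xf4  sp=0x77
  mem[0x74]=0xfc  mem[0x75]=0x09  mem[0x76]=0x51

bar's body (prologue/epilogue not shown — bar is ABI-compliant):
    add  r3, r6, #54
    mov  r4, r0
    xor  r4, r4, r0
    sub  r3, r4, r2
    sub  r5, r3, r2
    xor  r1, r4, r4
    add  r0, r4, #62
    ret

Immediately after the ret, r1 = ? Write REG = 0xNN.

prologue: push r0 → mem[0x76]=0xef, sp=0x76
body[0] add  r3, r6, #54 → r3=0x2a
body[1] mov  r4, r0 → r4=0xef
body[2] xor  r4, r4, r0 → r4=0x00
body[3] sub  r3, r4, r2 → r3=0x29
body[4] sub  r5, r3, r2 → r5=0x52
body[5] xor  r1, r4, r4 → r1=0x00
body[6] add  r0, r4, #62 → r0=0x3e
epilogue: pop r0=0xef, sp=0x77
r1 is caller-saved → body value

REG = 0x00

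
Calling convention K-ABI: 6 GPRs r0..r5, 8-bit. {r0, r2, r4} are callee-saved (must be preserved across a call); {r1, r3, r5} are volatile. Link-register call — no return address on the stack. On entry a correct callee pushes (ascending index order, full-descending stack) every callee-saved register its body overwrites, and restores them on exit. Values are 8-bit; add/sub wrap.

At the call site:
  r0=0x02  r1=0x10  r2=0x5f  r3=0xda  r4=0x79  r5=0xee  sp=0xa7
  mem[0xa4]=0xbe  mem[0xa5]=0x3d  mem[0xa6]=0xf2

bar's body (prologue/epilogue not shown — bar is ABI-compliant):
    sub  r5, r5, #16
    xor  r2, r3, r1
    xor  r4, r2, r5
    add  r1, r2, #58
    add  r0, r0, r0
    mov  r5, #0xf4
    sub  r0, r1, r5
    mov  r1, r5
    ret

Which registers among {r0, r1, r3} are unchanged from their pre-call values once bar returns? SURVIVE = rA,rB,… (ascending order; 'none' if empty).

SURVIVE = r0,r3

prologue: push r0 → mem[0xa6]=0x02, sp=0xa6
prologue: push r2 → mem[0xa5]=0x5f, sp=0xa5
prologue: push r4 → mem[0xa4]=0x79, sp=0xa4
body[0] sub  r5, r5, #16 → r5=0xde
body[1] xor  r2, r3, r1 → r2=0xca
body[2] xor  r4, r2, r5 → r4=0x14
body[3] add  r1, r2, #58 → r1=0x04
body[4] add  r0, r0, r0 → r0=0x04
body[5] mov  r5, #0xf4 → r5=0xf4
body[6] sub  r0, r1, r5 → r0=0x10
body[7] mov  r1, r5 → r1=0xf4
epilogue: pop r4=0x79, sp=0xa5
epilogue: pop r2=0x5f, sp=0xa6
epilogue: pop r0=0x02, sp=0xa7
r0: callee-saved, written=True
r1: caller-saved, written=True
r3: caller-saved, written=False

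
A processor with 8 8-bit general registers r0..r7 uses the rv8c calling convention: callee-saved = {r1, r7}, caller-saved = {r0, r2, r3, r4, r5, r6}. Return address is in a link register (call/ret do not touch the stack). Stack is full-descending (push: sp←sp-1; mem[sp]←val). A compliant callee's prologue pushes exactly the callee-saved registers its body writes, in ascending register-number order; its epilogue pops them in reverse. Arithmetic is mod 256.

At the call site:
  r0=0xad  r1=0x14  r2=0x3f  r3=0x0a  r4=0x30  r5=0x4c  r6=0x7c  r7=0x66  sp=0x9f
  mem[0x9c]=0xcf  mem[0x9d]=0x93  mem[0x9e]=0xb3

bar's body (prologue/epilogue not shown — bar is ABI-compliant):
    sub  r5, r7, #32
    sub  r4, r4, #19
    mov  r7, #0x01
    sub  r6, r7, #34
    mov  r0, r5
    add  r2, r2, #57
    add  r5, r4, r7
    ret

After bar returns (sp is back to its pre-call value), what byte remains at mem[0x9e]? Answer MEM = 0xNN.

MEM = 0x66

prologue: push r7 → mem[0x9e]=0x66, sp=0x9e
body[0] sub  r5, r7, #32 → r5=0x46
body[1] sub  r4, r4, #19 → r4=0x1d
body[2] mov  r7, #0x01 → r7=0x01
body[3] sub  r6, r7, #34 → r6=0xdf
body[4] mov  r0, r5 → r0=0x46
body[5] add  r2, r2, #57 → r2=0x78
body[6] add  r5, r4, r7 → r5=0x1e
epilogue: pop r7=0x66, sp=0x9f
prologue pushed ['r7'] at ['0x9e']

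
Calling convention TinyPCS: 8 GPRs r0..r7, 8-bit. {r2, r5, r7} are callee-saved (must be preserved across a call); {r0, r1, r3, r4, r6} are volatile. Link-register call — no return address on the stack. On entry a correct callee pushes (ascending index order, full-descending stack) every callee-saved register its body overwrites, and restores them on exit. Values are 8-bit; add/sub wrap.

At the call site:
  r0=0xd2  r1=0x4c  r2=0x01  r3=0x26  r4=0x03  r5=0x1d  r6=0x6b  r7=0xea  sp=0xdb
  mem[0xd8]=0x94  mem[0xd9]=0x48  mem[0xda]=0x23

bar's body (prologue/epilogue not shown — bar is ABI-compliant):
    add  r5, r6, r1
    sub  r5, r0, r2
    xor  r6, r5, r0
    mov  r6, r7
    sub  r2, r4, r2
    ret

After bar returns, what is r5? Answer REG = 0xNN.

prologue: push r2 -> mem[0xda]=0x01, sp=0xda
prologue: push r5 -> mem[0xd9]=0x1d, sp=0xd9
body[0] add  r5, r6, r1 -> r5=0xb7
body[1] sub  r5, r0, r2 -> r5=0xd1
body[2] xor  r6, r5, r0 -> r6=0x03
body[3] mov  r6, r7 -> r6=0xea
body[4] sub  r2, r4, r2 -> r2=0x02
epilogue: pop r5=0x1d, sp=0xda
epilogue: pop r2=0x01, sp=0xdb
r5 is callee-saved -> restored

REG = 0x1d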